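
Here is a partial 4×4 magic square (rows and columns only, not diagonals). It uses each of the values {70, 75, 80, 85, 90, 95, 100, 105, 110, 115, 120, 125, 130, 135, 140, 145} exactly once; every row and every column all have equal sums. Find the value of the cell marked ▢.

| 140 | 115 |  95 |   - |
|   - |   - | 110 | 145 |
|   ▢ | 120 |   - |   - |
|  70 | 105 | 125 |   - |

135

The 16 entries sum to 1720, so each line sums to 1720/4 = 430.
Row 1: 140 + 115 + 95 + ? = 430, so (1,4) = 80.
Row 4 needs 430; the known cells sum to 300, so (4,4) = 130.
Column 2 must total 430; the given cells sum to 340, so (2,2) = 90.
From column 3, 430 − (95 + 110 + 125) gives (3,3) = 100.
Column 4: 80 + 145 + 130 + ? = 430, so (3,4) = 75.
The remaining cell in row 2 is (2,1) = 430 − 345 = 85.
Using row 3: 120 + 100 + 75 + ? → (3,1) = 430 − 295 = 135.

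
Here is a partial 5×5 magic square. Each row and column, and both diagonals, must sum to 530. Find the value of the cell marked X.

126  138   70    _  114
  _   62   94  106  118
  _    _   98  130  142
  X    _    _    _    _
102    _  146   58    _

From row 1, 530 − (126 + 138 + 70 + 114) gives (1,4) = 82.
Row 2 needs 530; the known cells sum to 380, so (2,1) = 150.
Column 3: 70 + 94 + 98 + 146 + ? = 530, so (4,3) = 122.
Using column 4: 82 + 106 + 130 + 58 + ? → (4,4) = 530 − 376 = 154.
From main diagonal, 530 − (126 + 62 + 98 + 154) gives (5,5) = 90.
Using anti-diagonal: 114 + 106 + 98 + 102 + ? → (4,2) = 530 − 420 = 110.
The remaining cell in row 5 is (5,2) = 530 − 396 = 134.
Column 2: 138 + 62 + 110 + 134 + ? = 530, so (3,2) = 86.
From column 5, 530 − (114 + 118 + 142 + 90) gives (4,5) = 66.
Row 3: 86 + 98 + 130 + 142 + ? = 530, so (3,1) = 74.
Row 4 needs 530; the known cells sum to 452, so (4,1) = 78.

78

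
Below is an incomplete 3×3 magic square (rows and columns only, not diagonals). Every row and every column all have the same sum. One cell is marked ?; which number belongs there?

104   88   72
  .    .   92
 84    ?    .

Row 1 is complete and sums to 264; that is the magic constant.
Column 1 must total 264; the given cells sum to 188, so (2,1) = 76.
Column 3 needs 264; the known cells sum to 164, so (3,3) = 100.
Row 2 needs 264; the known cells sum to 168, so (2,2) = 96.
From row 3, 264 − (84 + 100) gives (3,2) = 80.

80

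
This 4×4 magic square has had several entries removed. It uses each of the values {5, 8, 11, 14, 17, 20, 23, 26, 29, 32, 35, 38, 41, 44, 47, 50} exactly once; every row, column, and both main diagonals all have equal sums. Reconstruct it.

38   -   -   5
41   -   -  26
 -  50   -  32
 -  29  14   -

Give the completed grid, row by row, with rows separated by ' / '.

38 23 44 5 / 41 8 35 26 / 11 50 17 32 / 20 29 14 47

The 16 entries sum to 440, so each line sums to 440/4 = 110.
Column 4: 5 + 26 + 32 + ? = 110, so (4,4) = 47.
From row 4, 110 − (29 + 14 + 47) gives (4,1) = 20.
Column 1 needs 110; the known cells sum to 99, so (3,1) = 11.
The remaining cell in anti-diagonal is (2,3) = 110 − 75 = 35.
The remaining cell in row 2 is (2,2) = 110 − 102 = 8.
From row 3, 110 − (11 + 50 + 32) gives (3,3) = 17.
From column 2, 110 − (8 + 50 + 29) gives (1,2) = 23.
The remaining cell in column 3 is (1,3) = 110 − 66 = 44.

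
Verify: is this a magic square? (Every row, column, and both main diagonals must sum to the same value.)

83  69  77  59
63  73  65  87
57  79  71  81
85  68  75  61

No — column 4 sums to 288 but row 4 sums to 289.

Row 1: 83 + 69 + 77 + 59 = 288.
Row 2: 63 + 73 + 65 + 87 = 288.
Row 3: 57 + 79 + 71 + 81 = 288.
Row 4: 85 + 68 + 75 + 61 = 289.
Column 1: 83 + 63 + 57 + 85 = 288.
Column 2: 69 + 73 + 79 + 68 = 289.
Column 3: 77 + 65 + 71 + 75 = 288.
Column 4: 59 + 87 + 81 + 61 = 288.
Main diagonal: 83 + 73 + 71 + 61 = 288.
Anti-diagonal: 59 + 65 + 79 + 85 = 288.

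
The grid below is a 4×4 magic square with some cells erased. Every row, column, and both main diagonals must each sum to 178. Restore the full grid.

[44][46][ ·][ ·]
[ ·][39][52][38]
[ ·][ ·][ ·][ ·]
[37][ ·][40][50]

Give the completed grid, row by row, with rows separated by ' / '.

Row 2: 39 + 52 + 38 + ? = 178, so (2,1) = 49.
The remaining cell in row 4 is (4,2) = 178 − 127 = 51.
Column 1: 44 + 49 + 37 + ? = 178, so (3,1) = 48.
The remaining cell in column 2 is (3,2) = 178 − 136 = 42.
Main diagonal: 44 + 39 + 50 + ? = 178, so (3,3) = 45.
Anti-diagonal: 52 + 42 + 37 + ? = 178, so (1,4) = 47.
Row 1 must total 178; the given cells sum to 137, so (1,3) = 41.
Row 3 needs 178; the known cells sum to 135, so (3,4) = 43.

44 46 41 47 / 49 39 52 38 / 48 42 45 43 / 37 51 40 50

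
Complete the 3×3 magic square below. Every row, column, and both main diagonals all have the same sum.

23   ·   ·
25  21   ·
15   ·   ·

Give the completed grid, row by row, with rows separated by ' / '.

Column 1 is already complete: 23 + 25 + 15 = 63, so that is the magic constant.
Row 2 needs 63; the known cells sum to 46, so (2,3) = 17.
Main diagonal: 23 + 21 + ? = 63, so (3,3) = 19.
Anti-diagonal must total 63; the given cells sum to 36, so (1,3) = 27.
Row 1 must total 63; the given cells sum to 50, so (1,2) = 13.
Row 3: 15 + 19 + ? = 63, so (3,2) = 29.

23 13 27 / 25 21 17 / 15 29 19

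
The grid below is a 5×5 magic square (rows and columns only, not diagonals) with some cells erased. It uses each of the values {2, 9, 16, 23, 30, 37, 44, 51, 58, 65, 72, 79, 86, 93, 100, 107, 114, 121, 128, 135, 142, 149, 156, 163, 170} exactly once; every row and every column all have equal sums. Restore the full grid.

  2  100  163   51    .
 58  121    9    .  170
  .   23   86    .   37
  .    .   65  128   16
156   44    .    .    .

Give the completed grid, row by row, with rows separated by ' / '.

2 100 163 51 114 / 58 121 9 72 170 / 135 23 86 149 37 / 79 142 65 128 16 / 156 44 107 30 93

The 25 entries sum to 2150, so each line sums to 2150/5 = 430.
Row 1 must total 430; the given cells sum to 316, so (1,5) = 114.
Using row 2: 58 + 121 + 9 + 170 + ? → (2,4) = 430 − 358 = 72.
Column 2 needs 430; the known cells sum to 288, so (4,2) = 142.
From column 3, 430 − (163 + 9 + 86 + 65) gives (5,3) = 107.
From column 5, 430 − (114 + 170 + 37 + 16) gives (5,5) = 93.
From row 4, 430 − (142 + 65 + 128 + 16) gives (4,1) = 79.
From row 5, 430 − (156 + 44 + 107 + 93) gives (5,4) = 30.
The remaining cell in column 1 is (3,1) = 430 − 295 = 135.
Using column 4: 51 + 72 + 128 + 30 + ? → (3,4) = 430 − 281 = 149.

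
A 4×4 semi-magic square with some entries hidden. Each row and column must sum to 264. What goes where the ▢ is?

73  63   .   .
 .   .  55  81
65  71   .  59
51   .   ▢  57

79

Row 3 must total 264; the given cells sum to 195, so (3,3) = 69.
The remaining cell in column 1 is (2,1) = 264 − 189 = 75.
Column 4 needs 264; the known cells sum to 197, so (1,4) = 67.
From row 1, 264 − (73 + 63 + 67) gives (1,3) = 61.
The remaining cell in row 2 is (2,2) = 264 − 211 = 53.
Column 2 must total 264; the given cells sum to 187, so (4,2) = 77.
From column 3, 264 − (61 + 55 + 69) gives (4,3) = 79.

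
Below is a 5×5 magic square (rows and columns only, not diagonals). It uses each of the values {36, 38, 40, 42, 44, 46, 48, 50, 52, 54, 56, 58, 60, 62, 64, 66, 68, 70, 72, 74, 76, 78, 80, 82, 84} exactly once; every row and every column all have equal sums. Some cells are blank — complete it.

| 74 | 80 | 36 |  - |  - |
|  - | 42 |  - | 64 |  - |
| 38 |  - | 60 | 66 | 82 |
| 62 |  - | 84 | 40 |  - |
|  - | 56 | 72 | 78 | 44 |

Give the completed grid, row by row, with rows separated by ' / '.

74 80 36 52 58 / 76 42 48 64 70 / 38 54 60 66 82 / 62 68 84 40 46 / 50 56 72 78 44

The 25 entries sum to 1500, so each line sums to 1500/5 = 300.
Row 3 needs 300; the known cells sum to 246, so (3,2) = 54.
Row 5: 56 + 72 + 78 + 44 + ? = 300, so (5,1) = 50.
The remaining cell in column 1 is (2,1) = 300 − 224 = 76.
Column 2 must total 300; the given cells sum to 232, so (4,2) = 68.
The remaining cell in column 3 is (2,3) = 300 − 252 = 48.
Column 4 must total 300; the given cells sum to 248, so (1,4) = 52.
Row 1 needs 300; the known cells sum to 242, so (1,5) = 58.
Using row 2: 76 + 42 + 48 + 64 + ? → (2,5) = 300 − 230 = 70.
From row 4, 300 − (62 + 68 + 84 + 40) gives (4,5) = 46.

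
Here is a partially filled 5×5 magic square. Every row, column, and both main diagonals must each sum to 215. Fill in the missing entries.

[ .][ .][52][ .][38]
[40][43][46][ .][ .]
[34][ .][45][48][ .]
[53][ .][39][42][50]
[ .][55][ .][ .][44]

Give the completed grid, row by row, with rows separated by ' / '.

41 49 52 35 38 / 40 43 46 54 32 / 34 37 45 48 51 / 53 31 39 42 50 / 47 55 33 36 44

Row 4 needs 215; the known cells sum to 184, so (4,2) = 31.
Column 3 needs 215; the known cells sum to 182, so (5,3) = 33.
Main diagonal needs 215; the known cells sum to 174, so (1,1) = 41.
Column 1 needs 215; the known cells sum to 168, so (5,1) = 47.
From anti-diagonal, 215 − (38 + 45 + 31 + 47) gives (2,4) = 54.
From row 2, 215 − (40 + 43 + 46 + 54) gives (2,5) = 32.
The remaining cell in row 5 is (5,4) = 215 − 179 = 36.
The remaining cell in column 4 is (1,4) = 215 − 180 = 35.
Using column 5: 38 + 32 + 50 + 44 + ? → (3,5) = 215 − 164 = 51.
From row 1, 215 − (41 + 52 + 35 + 38) gives (1,2) = 49.
Row 3: 34 + 45 + 48 + 51 + ? = 215, so (3,2) = 37.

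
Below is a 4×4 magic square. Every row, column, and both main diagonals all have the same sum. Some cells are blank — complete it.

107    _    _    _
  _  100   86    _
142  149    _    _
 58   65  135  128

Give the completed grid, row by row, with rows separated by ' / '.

Row 4 is already complete: 58 + 65 + 135 + 128 = 386, so that is the magic constant.
Using column 1: 107 + 142 + 58 + ? → (2,1) = 386 − 307 = 79.
From column 2, 386 − (100 + 149 + 65) gives (1,2) = 72.
Main diagonal needs 386; the known cells sum to 335, so (3,3) = 51.
Anti-diagonal needs 386; the known cells sum to 293, so (1,4) = 93.
Row 1: 107 + 72 + 93 + ? = 386, so (1,3) = 114.
Row 2 must total 386; the given cells sum to 265, so (2,4) = 121.
Row 3: 142 + 149 + 51 + ? = 386, so (3,4) = 44.

107 72 114 93 / 79 100 86 121 / 142 149 51 44 / 58 65 135 128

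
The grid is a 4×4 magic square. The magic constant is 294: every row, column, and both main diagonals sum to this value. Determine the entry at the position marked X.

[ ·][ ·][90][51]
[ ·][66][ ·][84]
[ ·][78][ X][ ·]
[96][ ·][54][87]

Row 4 needs 294; the known cells sum to 237, so (4,2) = 57.
Column 2 must total 294; the given cells sum to 201, so (1,2) = 93.
Using column 4: 51 + 84 + 87 + ? → (3,4) = 294 − 222 = 72.
The remaining cell in anti-diagonal is (2,3) = 294 − 225 = 69.
Row 1 needs 294; the known cells sum to 234, so (1,1) = 60.
From row 2, 294 − (66 + 69 + 84) gives (2,1) = 75.
Column 1 must total 294; the given cells sum to 231, so (3,1) = 63.
Column 3: 90 + 69 + 54 + ? = 294, so (3,3) = 81.

81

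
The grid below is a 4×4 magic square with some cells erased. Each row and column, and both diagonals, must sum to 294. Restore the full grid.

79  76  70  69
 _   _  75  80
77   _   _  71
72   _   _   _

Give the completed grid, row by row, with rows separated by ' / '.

Column 1 needs 294; the known cells sum to 228, so (2,1) = 66.
The remaining cell in column 4 is (4,4) = 294 − 220 = 74.
Anti-diagonal needs 294; the known cells sum to 216, so (3,2) = 78.
Row 2: 66 + 75 + 80 + ? = 294, so (2,2) = 73.
Using row 3: 77 + 78 + 71 + ? → (3,3) = 294 − 226 = 68.
Column 2 must total 294; the given cells sum to 227, so (4,2) = 67.
Column 3 must total 294; the given cells sum to 213, so (4,3) = 81.

79 76 70 69 / 66 73 75 80 / 77 78 68 71 / 72 67 81 74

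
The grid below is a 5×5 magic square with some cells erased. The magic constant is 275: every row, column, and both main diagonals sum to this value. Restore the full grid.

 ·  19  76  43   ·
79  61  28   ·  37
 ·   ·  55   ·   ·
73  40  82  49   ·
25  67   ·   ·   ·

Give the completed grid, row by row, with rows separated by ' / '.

52 19 76 43 85 / 79 61 28 70 37 / 46 88 55 22 64 / 73 40 82 49 31 / 25 67 34 91 58

Using row 2: 79 + 61 + 28 + 37 + ? → (2,4) = 275 − 205 = 70.
From row 4, 275 − (73 + 40 + 82 + 49) gives (4,5) = 31.
Column 2: 19 + 61 + 40 + 67 + ? = 275, so (3,2) = 88.
Column 3: 76 + 28 + 55 + 82 + ? = 275, so (5,3) = 34.
Using anti-diagonal: 70 + 55 + 40 + 25 + ? → (1,5) = 275 − 190 = 85.
The remaining cell in row 1 is (1,1) = 275 − 223 = 52.
From column 1, 275 − (52 + 79 + 73 + 25) gives (3,1) = 46.
Main diagonal must total 275; the given cells sum to 217, so (5,5) = 58.
Using row 5: 25 + 67 + 34 + 58 + ? → (5,4) = 275 − 184 = 91.
Column 4: 43 + 70 + 49 + 91 + ? = 275, so (3,4) = 22.
From column 5, 275 − (85 + 37 + 31 + 58) gives (3,5) = 64.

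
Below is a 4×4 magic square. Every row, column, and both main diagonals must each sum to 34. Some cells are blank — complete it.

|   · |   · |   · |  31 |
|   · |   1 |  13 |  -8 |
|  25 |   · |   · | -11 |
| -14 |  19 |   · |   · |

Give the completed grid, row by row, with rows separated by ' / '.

-5 10 -2 31 / 28 1 13 -8 / 25 4 16 -11 / -14 19 7 22

Row 2 must total 34; the given cells sum to 6, so (2,1) = 28.
From column 1, 34 − (28 + 25 + (-14)) gives (1,1) = -5.
Column 4: 31 + (-8) + (-11) + ? = 34, so (4,4) = 22.
The remaining cell in main diagonal is (3,3) = 34 − 18 = 16.
Anti-diagonal: 31 + 13 + (-14) + ? = 34, so (3,2) = 4.
Using row 4: -14 + 19 + 22 + ? → (4,3) = 34 − 27 = 7.
The remaining cell in column 2 is (1,2) = 34 − 24 = 10.
Column 3 needs 34; the known cells sum to 36, so (1,3) = -2.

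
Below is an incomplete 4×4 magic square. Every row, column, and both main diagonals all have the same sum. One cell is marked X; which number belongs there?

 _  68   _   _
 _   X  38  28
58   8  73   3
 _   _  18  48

Row 3 is complete and sums to 142; that is the magic constant.
The remaining cell in column 3 is (1,3) = 142 − 129 = 13.
From column 4, 142 − (28 + 3 + 48) gives (1,4) = 63.
Anti-diagonal needs 142; the known cells sum to 109, so (4,1) = 33.
Row 1 must total 142; the given cells sum to 144, so (1,1) = -2.
From row 4, 142 − (33 + 18 + 48) gives (4,2) = 43.
Using column 1: -2 + 58 + 33 + ? → (2,1) = 142 − 89 = 53.
The remaining cell in column 2 is (2,2) = 142 − 119 = 23.

23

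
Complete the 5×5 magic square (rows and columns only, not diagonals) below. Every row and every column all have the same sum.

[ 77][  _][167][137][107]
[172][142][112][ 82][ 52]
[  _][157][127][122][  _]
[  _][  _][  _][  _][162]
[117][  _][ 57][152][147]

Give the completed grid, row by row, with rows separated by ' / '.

Row 2 is already complete: 172 + 142 + 112 + 82 + 52 = 560, so that is the magic constant.
Row 1 must total 560; the given cells sum to 488, so (1,2) = 72.
From row 5, 560 − (117 + 57 + 152 + 147) gives (5,2) = 87.
Column 2: 72 + 142 + 157 + 87 + ? = 560, so (4,2) = 102.
Using column 3: 167 + 112 + 127 + 57 + ? → (4,3) = 560 − 463 = 97.
The remaining cell in column 4 is (4,4) = 560 − 493 = 67.
From column 5, 560 − (107 + 52 + 162 + 147) gives (3,5) = 92.
The remaining cell in row 3 is (3,1) = 560 − 498 = 62.
Row 4 must total 560; the given cells sum to 428, so (4,1) = 132.

77 72 167 137 107 / 172 142 112 82 52 / 62 157 127 122 92 / 132 102 97 67 162 / 117 87 57 152 147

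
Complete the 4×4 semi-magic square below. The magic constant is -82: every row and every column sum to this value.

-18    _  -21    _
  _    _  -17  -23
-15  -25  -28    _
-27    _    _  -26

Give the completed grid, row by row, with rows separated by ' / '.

-18 -24 -21 -19 / -22 -20 -17 -23 / -15 -25 -28 -14 / -27 -13 -16 -26

Row 3 must total -82; the given cells sum to -68, so (3,4) = -14.
Using column 1: -18 + (-15) + (-27) + ? → (2,1) = -82 − (-60) = -22.
Column 3 must total -82; the given cells sum to -66, so (4,3) = -16.
The remaining cell in column 4 is (1,4) = -82 − (-63) = -19.
Row 1: -18 + (-21) + (-19) + ? = -82, so (1,2) = -24.
From row 2, -82 − (-22 + (-17) + (-23)) gives (2,2) = -20.
The remaining cell in row 4 is (4,2) = -82 − (-69) = -13.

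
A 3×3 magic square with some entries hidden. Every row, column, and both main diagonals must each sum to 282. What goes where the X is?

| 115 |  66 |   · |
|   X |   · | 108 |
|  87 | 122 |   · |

Row 1: 115 + 66 + ? = 282, so (1,3) = 101.
Row 3: 87 + 122 + ? = 282, so (3,3) = 73.
Column 1: 115 + 87 + ? = 282, so (2,1) = 80.

80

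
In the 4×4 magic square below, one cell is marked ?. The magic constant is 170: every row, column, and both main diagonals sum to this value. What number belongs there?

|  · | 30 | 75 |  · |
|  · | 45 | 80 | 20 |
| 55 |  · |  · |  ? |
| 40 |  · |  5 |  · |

Using row 2: 45 + 80 + 20 + ? → (2,1) = 170 − 145 = 25.
Column 1 must total 170; the given cells sum to 120, so (1,1) = 50.
From column 3, 170 − (75 + 80 + 5) gives (3,3) = 10.
The remaining cell in main diagonal is (4,4) = 170 − 105 = 65.
From row 1, 170 − (50 + 30 + 75) gives (1,4) = 15.
The remaining cell in row 4 is (4,2) = 170 − 110 = 60.
Using column 2: 30 + 45 + 60 + ? → (3,2) = 170 − 135 = 35.
Using column 4: 15 + 20 + 65 + ? → (3,4) = 170 − 100 = 70.

70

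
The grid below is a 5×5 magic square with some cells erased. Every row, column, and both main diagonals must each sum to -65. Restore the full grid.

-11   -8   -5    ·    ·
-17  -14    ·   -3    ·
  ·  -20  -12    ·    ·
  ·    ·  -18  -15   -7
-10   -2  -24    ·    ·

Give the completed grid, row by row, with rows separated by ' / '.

-11 -8 -5 -22 -19 / -17 -14 -6 -3 -25 / -23 -20 -12 -9 -1 / -4 -21 -18 -15 -7 / -10 -2 -24 -16 -13

Column 2 needs -65; the known cells sum to -44, so (4,2) = -21.
Using column 3: -5 + (-12) + (-18) + (-24) + ? → (2,3) = -65 − (-59) = -6.
Main diagonal: -11 + (-14) + (-12) + (-15) + ? = -65, so (5,5) = -13.
The remaining cell in anti-diagonal is (1,5) = -65 − (-46) = -19.
Using row 1: -11 + (-8) + (-5) + (-19) + ? → (1,4) = -65 − (-43) = -22.
Row 2: -17 + (-14) + (-6) + (-3) + ? = -65, so (2,5) = -25.
Using row 4: -21 + (-18) + (-15) + (-7) + ? → (4,1) = -65 − (-61) = -4.
Row 5 must total -65; the given cells sum to -49, so (5,4) = -16.
Using column 1: -11 + (-17) + (-4) + (-10) + ? → (3,1) = -65 − (-42) = -23.
The remaining cell in column 4 is (3,4) = -65 − (-56) = -9.
Column 5: -19 + (-25) + (-7) + (-13) + ? = -65, so (3,5) = -1.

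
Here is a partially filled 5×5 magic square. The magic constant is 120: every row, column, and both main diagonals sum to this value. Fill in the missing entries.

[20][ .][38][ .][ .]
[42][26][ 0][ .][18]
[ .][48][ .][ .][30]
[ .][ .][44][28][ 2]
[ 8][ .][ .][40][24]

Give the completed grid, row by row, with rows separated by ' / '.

From row 2, 120 − (42 + 26 + 0 + 18) gives (2,4) = 34.
The remaining cell in column 5 is (1,5) = 120 − 74 = 46.
The remaining cell in main diagonal is (3,3) = 120 − 98 = 22.
Using anti-diagonal: 46 + 34 + 22 + 8 + ? → (4,2) = 120 − 110 = 10.
Row 4 must total 120; the given cells sum to 84, so (4,1) = 36.
Column 1: 20 + 42 + 36 + 8 + ? = 120, so (3,1) = 14.
Column 3: 38 + 0 + 22 + 44 + ? = 120, so (5,3) = 16.
Using row 3: 14 + 48 + 22 + 30 + ? → (3,4) = 120 − 114 = 6.
The remaining cell in row 5 is (5,2) = 120 − 88 = 32.
Column 2: 26 + 48 + 10 + 32 + ? = 120, so (1,2) = 4.
The remaining cell in column 4 is (1,4) = 120 − 108 = 12.

20 4 38 12 46 / 42 26 0 34 18 / 14 48 22 6 30 / 36 10 44 28 2 / 8 32 16 40 24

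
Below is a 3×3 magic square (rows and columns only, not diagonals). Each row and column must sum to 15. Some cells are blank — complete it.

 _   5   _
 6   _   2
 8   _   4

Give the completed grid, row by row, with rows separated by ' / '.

1 5 9 / 6 7 2 / 8 3 4

From row 2, 15 − (6 + 2) gives (2,2) = 7.
Row 3 must total 15; the given cells sum to 12, so (3,2) = 3.
Using column 1: 6 + 8 + ? → (1,1) = 15 − 14 = 1.
From column 3, 15 − (2 + 4) gives (1,3) = 9.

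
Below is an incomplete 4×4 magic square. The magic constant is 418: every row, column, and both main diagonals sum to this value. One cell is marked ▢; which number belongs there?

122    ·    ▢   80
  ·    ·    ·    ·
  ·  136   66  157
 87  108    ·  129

Row 3 must total 418; the given cells sum to 359, so (3,1) = 59.
Using row 4: 87 + 108 + 129 + ? → (4,3) = 418 − 324 = 94.
Column 1 needs 418; the known cells sum to 268, so (2,1) = 150.
The remaining cell in column 4 is (2,4) = 418 − 366 = 52.
From main diagonal, 418 − (122 + 66 + 129) gives (2,2) = 101.
Anti-diagonal needs 418; the known cells sum to 303, so (2,3) = 115.
From column 2, 418 − (101 + 136 + 108) gives (1,2) = 73.
Using column 3: 115 + 66 + 94 + ? → (1,3) = 418 − 275 = 143.

143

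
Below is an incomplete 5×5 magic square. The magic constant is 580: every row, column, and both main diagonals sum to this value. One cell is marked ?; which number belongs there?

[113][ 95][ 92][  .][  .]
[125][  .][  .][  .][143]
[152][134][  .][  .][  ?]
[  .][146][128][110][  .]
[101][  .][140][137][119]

Using row 5: 101 + 140 + 137 + 119 + ? → (5,2) = 580 − 497 = 83.
Column 1 must total 580; the given cells sum to 491, so (4,1) = 89.
Using column 2: 95 + 134 + 146 + 83 + ? → (2,2) = 580 − 458 = 122.
The remaining cell in main diagonal is (3,3) = 580 − 464 = 116.
Using row 4: 89 + 146 + 128 + 110 + ? → (4,5) = 580 − 473 = 107.
From column 3, 580 − (92 + 116 + 128 + 140) gives (2,3) = 104.
Using row 2: 125 + 122 + 104 + 143 + ? → (2,4) = 580 − 494 = 86.
Anti-diagonal must total 580; the given cells sum to 449, so (1,5) = 131.
Row 1: 113 + 95 + 92 + 131 + ? = 580, so (1,4) = 149.
Column 4: 149 + 86 + 110 + 137 + ? = 580, so (3,4) = 98.
From column 5, 580 − (131 + 143 + 107 + 119) gives (3,5) = 80.

80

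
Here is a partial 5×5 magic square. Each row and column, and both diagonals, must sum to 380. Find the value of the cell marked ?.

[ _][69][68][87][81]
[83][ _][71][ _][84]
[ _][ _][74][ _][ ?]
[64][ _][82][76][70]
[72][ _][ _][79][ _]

67

Row 1 must total 380; the given cells sum to 305, so (1,1) = 75.
Row 4 needs 380; the known cells sum to 292, so (4,2) = 88.
The remaining cell in column 1 is (3,1) = 380 − 294 = 86.
Column 3: 68 + 71 + 74 + 82 + ? = 380, so (5,3) = 85.
The remaining cell in anti-diagonal is (2,4) = 380 − 315 = 65.
The remaining cell in row 2 is (2,2) = 380 − 303 = 77.
Column 4 must total 380; the given cells sum to 307, so (3,4) = 73.
Main diagonal must total 380; the given cells sum to 302, so (5,5) = 78.
Using row 5: 72 + 85 + 79 + 78 + ? → (5,2) = 380 − 314 = 66.
Column 2: 69 + 77 + 88 + 66 + ? = 380, so (3,2) = 80.
Column 5 needs 380; the known cells sum to 313, so (3,5) = 67.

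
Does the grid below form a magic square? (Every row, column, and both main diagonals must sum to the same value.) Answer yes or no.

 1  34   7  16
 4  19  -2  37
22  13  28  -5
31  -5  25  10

Row 1: 1 + 34 + 7 + 16 = 58.
Row 2: 4 + 19 + (-2) + 37 = 58.
Row 3: 22 + 13 + 28 + (-5) = 58.
Row 4: 31 + (-5) + 25 + 10 = 61.
Column 1: 1 + 4 + 22 + 31 = 58.
Column 2: 34 + 19 + 13 + (-5) = 61.
Column 3: 7 + (-2) + 28 + 25 = 58.
Column 4: 16 + 37 + (-5) + 10 = 58.
Main diagonal: 1 + 19 + 28 + 10 = 58.
Anti-diagonal: 16 + (-2) + 13 + 31 = 58.

No — row 4 sums to 61 but column 4 sums to 58.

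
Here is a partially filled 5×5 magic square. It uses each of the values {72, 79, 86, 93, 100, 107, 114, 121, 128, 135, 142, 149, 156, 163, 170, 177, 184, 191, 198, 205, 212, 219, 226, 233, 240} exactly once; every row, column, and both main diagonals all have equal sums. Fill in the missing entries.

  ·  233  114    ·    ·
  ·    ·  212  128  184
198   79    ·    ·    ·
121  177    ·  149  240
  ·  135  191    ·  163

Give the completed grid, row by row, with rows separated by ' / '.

142 233 114 205 86 / 100 156 212 128 184 / 198 79 170 226 107 / 121 177 93 149 240 / 219 135 191 72 163

The 25 entries sum to 3900, so each line sums to 3900/5 = 780.
The remaining cell in row 4 is (4,3) = 780 − 687 = 93.
From column 2, 780 − (233 + 79 + 177 + 135) gives (2,2) = 156.
Column 3 must total 780; the given cells sum to 610, so (3,3) = 170.
Main diagonal must total 780; the given cells sum to 638, so (1,1) = 142.
From row 2, 780 − (156 + 212 + 128 + 184) gives (2,1) = 100.
The remaining cell in column 1 is (5,1) = 780 − 561 = 219.
From anti-diagonal, 780 − (128 + 170 + 177 + 219) gives (1,5) = 86.
Row 1: 142 + 233 + 114 + 86 + ? = 780, so (1,4) = 205.
Row 5 must total 780; the given cells sum to 708, so (5,4) = 72.
From column 4, 780 − (205 + 128 + 149 + 72) gives (3,4) = 226.
Column 5 must total 780; the given cells sum to 673, so (3,5) = 107.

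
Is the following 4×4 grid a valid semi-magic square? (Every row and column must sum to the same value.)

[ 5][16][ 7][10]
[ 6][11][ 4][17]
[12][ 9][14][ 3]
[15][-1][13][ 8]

No — column 3 sums to 38 but column 2 sums to 35.

Row 1: 5 + 16 + 7 + 10 = 38.
Row 2: 6 + 11 + 4 + 17 = 38.
Row 3: 12 + 9 + 14 + 3 = 38.
Row 4: 15 + (-1) + 13 + 8 = 35.
Column 1: 5 + 6 + 12 + 15 = 38.
Column 2: 16 + 11 + 9 + (-1) = 35.
Column 3: 7 + 4 + 14 + 13 = 38.
Column 4: 10 + 17 + 3 + 8 = 38.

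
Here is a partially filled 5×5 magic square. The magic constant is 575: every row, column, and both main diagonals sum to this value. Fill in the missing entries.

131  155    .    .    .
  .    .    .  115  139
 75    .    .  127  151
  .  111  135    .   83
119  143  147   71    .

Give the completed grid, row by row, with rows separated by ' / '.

Row 5 needs 575; the known cells sum to 480, so (5,5) = 95.
Column 5: 139 + 151 + 83 + 95 + ? = 575, so (1,5) = 107.
Anti-diagonal: 107 + 115 + 111 + 119 + ? = 575, so (3,3) = 123.
Using row 3: 75 + 123 + 127 + 151 + ? → (3,2) = 575 − 476 = 99.
Column 2 must total 575; the given cells sum to 508, so (2,2) = 67.
Main diagonal: 131 + 67 + 123 + 95 + ? = 575, so (4,4) = 159.
The remaining cell in row 4 is (4,1) = 575 − 488 = 87.
From column 1, 575 − (131 + 75 + 87 + 119) gives (2,1) = 163.
From column 4, 575 − (115 + 127 + 159 + 71) gives (1,4) = 103.
Using row 1: 131 + 155 + 103 + 107 + ? → (1,3) = 575 − 496 = 79.
From row 2, 575 − (163 + 67 + 115 + 139) gives (2,3) = 91.

131 155 79 103 107 / 163 67 91 115 139 / 75 99 123 127 151 / 87 111 135 159 83 / 119 143 147 71 95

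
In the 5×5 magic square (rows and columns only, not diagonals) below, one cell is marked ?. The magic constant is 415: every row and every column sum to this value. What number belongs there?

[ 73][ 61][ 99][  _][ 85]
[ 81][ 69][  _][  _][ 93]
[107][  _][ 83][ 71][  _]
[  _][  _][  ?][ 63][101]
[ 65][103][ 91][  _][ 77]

From row 1, 415 − (73 + 61 + 99 + 85) gives (1,4) = 97.
Row 5 needs 415; the known cells sum to 336, so (5,4) = 79.
Column 1: 73 + 81 + 107 + 65 + ? = 415, so (4,1) = 89.
The remaining cell in column 4 is (2,4) = 415 − 310 = 105.
Using column 5: 85 + 93 + 101 + 77 + ? → (3,5) = 415 − 356 = 59.
Row 2 needs 415; the known cells sum to 348, so (2,3) = 67.
Row 3 needs 415; the known cells sum to 320, so (3,2) = 95.
Column 2 needs 415; the known cells sum to 328, so (4,2) = 87.
The remaining cell in column 3 is (4,3) = 415 − 340 = 75.

75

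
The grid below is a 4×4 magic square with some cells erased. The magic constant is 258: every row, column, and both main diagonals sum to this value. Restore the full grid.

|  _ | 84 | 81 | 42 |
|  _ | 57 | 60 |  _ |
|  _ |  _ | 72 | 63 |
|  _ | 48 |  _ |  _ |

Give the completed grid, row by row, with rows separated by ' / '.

Row 1: 84 + 81 + 42 + ? = 258, so (1,1) = 51.
Column 2 must total 258; the given cells sum to 189, so (3,2) = 69.
Column 3 must total 258; the given cells sum to 213, so (4,3) = 45.
The remaining cell in main diagonal is (4,4) = 258 − 180 = 78.
Anti-diagonal: 42 + 60 + 69 + ? = 258, so (4,1) = 87.
Using row 3: 69 + 72 + 63 + ? → (3,1) = 258 − 204 = 54.
Column 1 needs 258; the known cells sum to 192, so (2,1) = 66.
Column 4 must total 258; the given cells sum to 183, so (2,4) = 75.

51 84 81 42 / 66 57 60 75 / 54 69 72 63 / 87 48 45 78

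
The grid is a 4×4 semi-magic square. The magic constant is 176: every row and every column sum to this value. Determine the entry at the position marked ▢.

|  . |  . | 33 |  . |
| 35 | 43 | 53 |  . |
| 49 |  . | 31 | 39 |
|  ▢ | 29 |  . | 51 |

37

Row 2 needs 176; the known cells sum to 131, so (2,4) = 45.
From row 3, 176 − (49 + 31 + 39) gives (3,2) = 57.
Column 2 must total 176; the given cells sum to 129, so (1,2) = 47.
Column 3: 33 + 53 + 31 + ? = 176, so (4,3) = 59.
Column 4 must total 176; the given cells sum to 135, so (1,4) = 41.
The remaining cell in row 1 is (1,1) = 176 − 121 = 55.
From row 4, 176 − (29 + 59 + 51) gives (4,1) = 37.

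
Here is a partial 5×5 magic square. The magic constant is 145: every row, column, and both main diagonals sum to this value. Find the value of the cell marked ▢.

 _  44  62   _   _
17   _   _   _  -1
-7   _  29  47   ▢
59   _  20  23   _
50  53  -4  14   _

65

From row 5, 145 − (50 + 53 + (-4) + 14) gives (5,5) = 32.
Column 1 must total 145; the given cells sum to 119, so (1,1) = 26.
The remaining cell in column 3 is (2,3) = 145 − 107 = 38.
Main diagonal needs 145; the known cells sum to 110, so (2,2) = 35.
Row 2 must total 145; the given cells sum to 89, so (2,4) = 56.
The remaining cell in column 4 is (1,4) = 145 − 140 = 5.
Row 1 needs 145; the known cells sum to 137, so (1,5) = 8.
Anti-diagonal: 8 + 56 + 29 + 50 + ? = 145, so (4,2) = 2.
The remaining cell in row 4 is (4,5) = 145 − 104 = 41.
The remaining cell in column 2 is (3,2) = 145 − 134 = 11.
Column 5: 8 + (-1) + 41 + 32 + ? = 145, so (3,5) = 65.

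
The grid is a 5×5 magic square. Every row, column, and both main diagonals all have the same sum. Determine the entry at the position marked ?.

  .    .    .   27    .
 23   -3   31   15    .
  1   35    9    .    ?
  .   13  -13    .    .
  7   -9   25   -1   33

Row 5 is complete and sums to 55; that is the magic constant.
From row 2, 55 − (23 + (-3) + 31 + 15) gives (2,5) = -11.
Using column 2: -3 + 35 + 13 + (-9) + ? → (1,2) = 55 − 36 = 19.
Using column 3: 31 + 9 + (-13) + 25 + ? → (1,3) = 55 − 52 = 3.
The remaining cell in anti-diagonal is (1,5) = 55 − 44 = 11.
Using row 1: 19 + 3 + 27 + 11 + ? → (1,1) = 55 − 60 = -5.
From column 1, 55 − (-5 + 23 + 1 + 7) gives (4,1) = 29.
Main diagonal must total 55; the given cells sum to 34, so (4,4) = 21.
The remaining cell in row 4 is (4,5) = 55 − 50 = 5.
Column 4 needs 55; the known cells sum to 62, so (3,4) = -7.
Column 5: 11 + (-11) + 5 + 33 + ? = 55, so (3,5) = 17.

17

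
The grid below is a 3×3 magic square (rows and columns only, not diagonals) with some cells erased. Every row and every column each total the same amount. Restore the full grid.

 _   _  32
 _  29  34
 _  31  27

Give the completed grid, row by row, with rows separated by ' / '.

28 33 32 / 30 29 34 / 35 31 27

Column 3 is already complete: 32 + 34 + 27 = 93, so that is the magic constant.
Row 2: 29 + 34 + ? = 93, so (2,1) = 30.
The remaining cell in row 3 is (3,1) = 93 − 58 = 35.
Column 1 needs 93; the known cells sum to 65, so (1,1) = 28.
Column 2 needs 93; the known cells sum to 60, so (1,2) = 33.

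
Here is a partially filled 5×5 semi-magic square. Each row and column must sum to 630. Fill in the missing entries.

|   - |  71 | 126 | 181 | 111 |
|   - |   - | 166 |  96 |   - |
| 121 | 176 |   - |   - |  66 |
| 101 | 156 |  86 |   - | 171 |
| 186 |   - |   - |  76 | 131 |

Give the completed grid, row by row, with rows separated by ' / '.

Row 1: 71 + 126 + 181 + 111 + ? = 630, so (1,1) = 141.
Row 4 needs 630; the known cells sum to 514, so (4,4) = 116.
From column 1, 630 − (141 + 121 + 101 + 186) gives (2,1) = 81.
Column 4: 181 + 96 + 116 + 76 + ? = 630, so (3,4) = 161.
From column 5, 630 − (111 + 66 + 171 + 131) gives (2,5) = 151.
Using row 2: 81 + 166 + 96 + 151 + ? → (2,2) = 630 − 494 = 136.
The remaining cell in row 3 is (3,3) = 630 − 524 = 106.
Using column 2: 71 + 136 + 176 + 156 + ? → (5,2) = 630 − 539 = 91.
Column 3 needs 630; the known cells sum to 484, so (5,3) = 146.

141 71 126 181 111 / 81 136 166 96 151 / 121 176 106 161 66 / 101 156 86 116 171 / 186 91 146 76 131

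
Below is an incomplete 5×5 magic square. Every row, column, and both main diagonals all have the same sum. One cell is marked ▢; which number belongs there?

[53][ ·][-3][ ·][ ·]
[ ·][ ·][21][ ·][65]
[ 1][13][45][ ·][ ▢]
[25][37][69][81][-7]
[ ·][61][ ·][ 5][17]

Row 4 is complete and sums to 205; that is the magic constant.
The remaining cell in column 3 is (5,3) = 205 − 132 = 73.
Using main diagonal: 53 + 45 + 81 + 17 + ? → (2,2) = 205 − 196 = 9.
Row 5 needs 205; the known cells sum to 156, so (5,1) = 49.
The remaining cell in column 1 is (2,1) = 205 − 128 = 77.
Column 2 must total 205; the given cells sum to 120, so (1,2) = 85.
Row 2 needs 205; the known cells sum to 172, so (2,4) = 33.
From anti-diagonal, 205 − (33 + 45 + 37 + 49) gives (1,5) = 41.
Using row 1: 53 + 85 + (-3) + 41 + ? → (1,4) = 205 − 176 = 29.
Column 4 needs 205; the known cells sum to 148, so (3,4) = 57.
The remaining cell in column 5 is (3,5) = 205 − 116 = 89.

89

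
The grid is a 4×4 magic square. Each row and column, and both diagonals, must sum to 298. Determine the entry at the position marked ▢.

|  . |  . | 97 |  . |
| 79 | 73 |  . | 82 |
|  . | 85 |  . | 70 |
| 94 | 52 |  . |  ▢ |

91

From row 2, 298 − (79 + 73 + 82) gives (2,3) = 64.
Column 2 must total 298; the given cells sum to 210, so (1,2) = 88.
Anti-diagonal: 64 + 85 + 94 + ? = 298, so (1,4) = 55.
Row 1: 88 + 97 + 55 + ? = 298, so (1,1) = 58.
The remaining cell in column 1 is (3,1) = 298 − 231 = 67.
Column 4 needs 298; the known cells sum to 207, so (4,4) = 91.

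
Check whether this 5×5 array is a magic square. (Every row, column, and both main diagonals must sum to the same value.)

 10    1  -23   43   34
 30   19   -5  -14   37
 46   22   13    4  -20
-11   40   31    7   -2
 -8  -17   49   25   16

No — row 2 sums to 67 but anti-diagonal sums to 65.

Row 1: 10 + 1 + (-23) + 43 + 34 = 65.
Row 2: 30 + 19 + (-5) + (-14) + 37 = 67.
Row 3: 46 + 22 + 13 + 4 + (-20) = 65.
Row 4: -11 + 40 + 31 + 7 + (-2) = 65.
Row 5: -8 + (-17) + 49 + 25 + 16 = 65.
Column 1: 10 + 30 + 46 + (-11) + (-8) = 67.
Column 2: 1 + 19 + 22 + 40 + (-17) = 65.
Column 3: -23 + (-5) + 13 + 31 + 49 = 65.
Column 4: 43 + (-14) + 4 + 7 + 25 = 65.
Column 5: 34 + 37 + (-20) + (-2) + 16 = 65.
Main diagonal: 10 + 19 + 13 + 7 + 16 = 65.
Anti-diagonal: 34 + (-14) + 13 + 40 + (-8) = 65.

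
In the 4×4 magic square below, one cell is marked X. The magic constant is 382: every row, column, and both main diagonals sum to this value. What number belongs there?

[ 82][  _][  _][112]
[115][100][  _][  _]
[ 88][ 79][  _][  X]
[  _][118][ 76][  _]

106

Column 1 must total 382; the given cells sum to 285, so (4,1) = 97.
The remaining cell in column 2 is (1,2) = 382 − 297 = 85.
Anti-diagonal must total 382; the given cells sum to 288, so (2,3) = 94.
From row 1, 382 − (82 + 85 + 112) gives (1,3) = 103.
Row 2: 115 + 100 + 94 + ? = 382, so (2,4) = 73.
Row 4: 97 + 118 + 76 + ? = 382, so (4,4) = 91.
Column 3: 103 + 94 + 76 + ? = 382, so (3,3) = 109.
The remaining cell in column 4 is (3,4) = 382 − 276 = 106.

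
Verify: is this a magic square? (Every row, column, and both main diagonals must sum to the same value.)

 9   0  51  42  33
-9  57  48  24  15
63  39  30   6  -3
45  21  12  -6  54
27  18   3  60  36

Row 1: 9 + 0 + 51 + 42 + 33 = 135.
Row 2: -9 + 57 + 48 + 24 + 15 = 135.
Row 3: 63 + 39 + 30 + 6 + (-3) = 135.
Row 4: 45 + 21 + 12 + (-6) + 54 = 126.
Row 5: 27 + 18 + 3 + 60 + 36 = 144.
Column 1: 9 + (-9) + 63 + 45 + 27 = 135.
Column 2: 0 + 57 + 39 + 21 + 18 = 135.
Column 3: 51 + 48 + 30 + 12 + 3 = 144.
Column 4: 42 + 24 + 6 + (-6) + 60 = 126.
Column 5: 33 + 15 + (-3) + 54 + 36 = 135.
Main diagonal: 9 + 57 + 30 + (-6) + 36 = 126.
Anti-diagonal: 33 + 24 + 30 + 21 + 27 = 135.

No — row 3 sums to 135 but row 4 sums to 126.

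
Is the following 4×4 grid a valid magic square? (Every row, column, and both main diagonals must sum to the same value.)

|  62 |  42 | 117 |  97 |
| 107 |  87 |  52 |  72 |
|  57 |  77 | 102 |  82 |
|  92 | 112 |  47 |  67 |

Yes

Row 1: 62 + 42 + 117 + 97 = 318.
Row 2: 107 + 87 + 52 + 72 = 318.
Row 3: 57 + 77 + 102 + 82 = 318.
Row 4: 92 + 112 + 47 + 67 = 318.
Column 1: 62 + 107 + 57 + 92 = 318.
Column 2: 42 + 87 + 77 + 112 = 318.
Column 3: 117 + 52 + 102 + 47 = 318.
Column 4: 97 + 72 + 82 + 67 = 318.
Main diagonal: 62 + 87 + 102 + 67 = 318.
Anti-diagonal: 97 + 52 + 77 + 92 = 318.
All lines sum to 318.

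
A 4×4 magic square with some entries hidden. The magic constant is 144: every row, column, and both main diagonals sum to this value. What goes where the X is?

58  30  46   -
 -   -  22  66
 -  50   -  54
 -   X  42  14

26

From row 1, 144 − (58 + 30 + 46) gives (1,4) = 10.
The remaining cell in column 3 is (3,3) = 144 − 110 = 34.
The remaining cell in main diagonal is (2,2) = 144 − 106 = 38.
Anti-diagonal: 10 + 22 + 50 + ? = 144, so (4,1) = 62.
Row 2 must total 144; the given cells sum to 126, so (2,1) = 18.
From row 3, 144 − (50 + 34 + 54) gives (3,1) = 6.
Row 4: 62 + 42 + 14 + ? = 144, so (4,2) = 26.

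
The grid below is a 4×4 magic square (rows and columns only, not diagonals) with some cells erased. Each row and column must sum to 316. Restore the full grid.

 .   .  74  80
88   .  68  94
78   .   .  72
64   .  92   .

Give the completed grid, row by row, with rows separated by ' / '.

86 76 74 80 / 88 66 68 94 / 78 84 82 72 / 64 90 92 70

Using row 2: 88 + 68 + 94 + ? → (2,2) = 316 − 250 = 66.
Column 1 must total 316; the given cells sum to 230, so (1,1) = 86.
Column 3 needs 316; the known cells sum to 234, so (3,3) = 82.
The remaining cell in column 4 is (4,4) = 316 − 246 = 70.
From row 1, 316 − (86 + 74 + 80) gives (1,2) = 76.
Row 3 needs 316; the known cells sum to 232, so (3,2) = 84.
Row 4: 64 + 92 + 70 + ? = 316, so (4,2) = 90.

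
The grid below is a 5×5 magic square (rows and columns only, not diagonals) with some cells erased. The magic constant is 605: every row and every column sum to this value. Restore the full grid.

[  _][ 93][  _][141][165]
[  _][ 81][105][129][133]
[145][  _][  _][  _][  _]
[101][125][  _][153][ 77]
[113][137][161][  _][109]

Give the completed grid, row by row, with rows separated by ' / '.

89 93 117 141 165 / 157 81 105 129 133 / 145 169 73 97 121 / 101 125 149 153 77 / 113 137 161 85 109

Row 2: 81 + 105 + 129 + 133 + ? = 605, so (2,1) = 157.
From row 4, 605 − (101 + 125 + 153 + 77) gives (4,3) = 149.
The remaining cell in row 5 is (5,4) = 605 − 520 = 85.
Column 1 must total 605; the given cells sum to 516, so (1,1) = 89.
Column 2 needs 605; the known cells sum to 436, so (3,2) = 169.
Column 4: 141 + 129 + 153 + 85 + ? = 605, so (3,4) = 97.
Column 5: 165 + 133 + 77 + 109 + ? = 605, so (3,5) = 121.
From row 1, 605 − (89 + 93 + 141 + 165) gives (1,3) = 117.
The remaining cell in row 3 is (3,3) = 605 − 532 = 73.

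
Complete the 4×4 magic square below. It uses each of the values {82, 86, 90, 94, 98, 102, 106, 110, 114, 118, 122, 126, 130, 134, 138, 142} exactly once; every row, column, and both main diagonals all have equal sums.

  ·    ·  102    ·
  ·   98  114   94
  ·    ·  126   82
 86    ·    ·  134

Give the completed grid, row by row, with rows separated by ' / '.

The 16 entries sum to 1792, so each line sums to 1792/4 = 448.
From row 2, 448 − (98 + 114 + 94) gives (2,1) = 142.
Column 3: 102 + 114 + 126 + ? = 448, so (4,3) = 106.
From column 4, 448 − (94 + 82 + 134) gives (1,4) = 138.
Using main diagonal: 98 + 126 + 134 + ? → (1,1) = 448 − 358 = 90.
Anti-diagonal must total 448; the given cells sum to 338, so (3,2) = 110.
Row 1 must total 448; the given cells sum to 330, so (1,2) = 118.
The remaining cell in row 3 is (3,1) = 448 − 318 = 130.
Row 4 must total 448; the given cells sum to 326, so (4,2) = 122.

90 118 102 138 / 142 98 114 94 / 130 110 126 82 / 86 122 106 134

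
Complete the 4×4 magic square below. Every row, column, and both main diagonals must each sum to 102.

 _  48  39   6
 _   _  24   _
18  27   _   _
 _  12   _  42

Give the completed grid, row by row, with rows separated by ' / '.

9 48 39 6 / 30 15 24 33 / 18 27 36 21 / 45 12 3 42

Row 1 must total 102; the given cells sum to 93, so (1,1) = 9.
From column 2, 102 − (48 + 27 + 12) gives (2,2) = 15.
Main diagonal must total 102; the given cells sum to 66, so (3,3) = 36.
Anti-diagonal: 6 + 24 + 27 + ? = 102, so (4,1) = 45.
From row 3, 102 − (18 + 27 + 36) gives (3,4) = 21.
The remaining cell in row 4 is (4,3) = 102 − 99 = 3.
Using column 1: 9 + 18 + 45 + ? → (2,1) = 102 − 72 = 30.
The remaining cell in column 4 is (2,4) = 102 − 69 = 33.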